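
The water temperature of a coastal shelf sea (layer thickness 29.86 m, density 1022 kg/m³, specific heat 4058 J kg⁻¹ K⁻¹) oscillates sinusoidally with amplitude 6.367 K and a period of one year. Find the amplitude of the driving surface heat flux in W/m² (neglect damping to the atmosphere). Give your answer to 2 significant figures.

160

Areal heat capacity C = ρ c_p D = 1022 × 4058 × 29.86 = 1.24×10^8 J/(m²·K).
ω = 2π / 3.15×10^7 s = 1.99×10^-7 s⁻¹.
Cω = 1.24×10^8 × 1.99×10^-7 = 24.7 W/(m²·K).
F₀ = A × Cω = 6.367 × 24.7 = 157 W/m².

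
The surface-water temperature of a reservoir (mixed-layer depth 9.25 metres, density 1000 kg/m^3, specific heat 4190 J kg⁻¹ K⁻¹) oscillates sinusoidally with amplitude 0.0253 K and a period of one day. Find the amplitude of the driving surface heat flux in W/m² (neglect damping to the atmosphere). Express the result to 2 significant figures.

71

Areal heat capacity C = ρ c_p D = 1000 × 4190 × 9.25 = 3.88×10^7 J m⁻² K⁻¹.
ω = 2π / 86400 s = 7.27×10^-5 s⁻¹.
Cω = 3.88×10^7 × 7.27×10^-5 = 2820 W/(m²·K).
F₀ = A × Cω = 0.0253 × 2820 = 71.3 W/m².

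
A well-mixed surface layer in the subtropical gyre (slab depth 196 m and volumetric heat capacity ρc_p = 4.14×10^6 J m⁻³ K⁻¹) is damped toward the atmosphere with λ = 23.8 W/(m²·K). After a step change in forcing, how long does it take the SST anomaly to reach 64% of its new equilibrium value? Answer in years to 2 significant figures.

Areal heat capacity C = ρc_p × D = 4.14×10^6 × 196 = 8.11×10^8 J m⁻² K⁻¹.
τ = C / λ = 8.11×10^8 / 23.8 = 3.41×10^7 s.
Fraction reached: 1 − e^(−t/τ) = 0.64 ⇒ t = −τ ln(1 − 0.64) = τ × 1.02.
t = 3.48×10^7 s = 1.10 years.

1.1 years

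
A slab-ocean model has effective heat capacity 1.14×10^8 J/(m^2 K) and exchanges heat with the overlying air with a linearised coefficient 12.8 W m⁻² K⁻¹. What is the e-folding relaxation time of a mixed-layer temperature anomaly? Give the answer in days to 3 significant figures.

Areal heat capacity C = 1.14×10^8 J/(m^2 K) (given).
Relaxation time τ = C / λ = 1.14×10^8 / 12.8 = 8.91×10^6 s.
In days: 8.91×10^6 s / (86400 s/day) = 103 days.

103 days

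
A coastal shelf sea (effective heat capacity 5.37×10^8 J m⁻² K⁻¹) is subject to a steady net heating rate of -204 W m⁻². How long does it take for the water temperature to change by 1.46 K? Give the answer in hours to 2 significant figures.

1100 hours

Areal heat capacity C = 5.37×10^8 J m⁻² K⁻¹ (given).
Time required: Δt = C ΔT / F = 5.37×10^8 × -1.46 / -204 = 3.84×10^6 s.
In hours: 3.84×10^6 s / (3600 s/hour) = 1070 hours.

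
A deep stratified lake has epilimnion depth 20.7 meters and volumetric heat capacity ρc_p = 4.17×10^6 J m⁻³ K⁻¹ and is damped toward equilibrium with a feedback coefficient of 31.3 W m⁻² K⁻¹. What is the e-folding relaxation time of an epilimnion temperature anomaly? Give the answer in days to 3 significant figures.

Areal heat capacity C = ρc_p × D = 4.17×10^6 × 20.7 = 8.63×10^7 J/(m^2 K).
Relaxation time τ = C / λ = 8.63×10^7 / 31.3 = 2.76×10^6 s.
In days: 2.76×10^6 s / (86400 s/day) = 31.9 days.

31.9 days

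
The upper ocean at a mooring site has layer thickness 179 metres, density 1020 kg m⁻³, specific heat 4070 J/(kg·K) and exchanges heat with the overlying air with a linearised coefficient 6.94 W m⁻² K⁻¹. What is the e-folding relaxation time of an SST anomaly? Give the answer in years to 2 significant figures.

Areal heat capacity C = ρ c_p D = 1020 × 4070 × 179 = 7.43×10^8 J/(m^2 K).
Relaxation time τ = C / λ = 7.43×10^8 / 6.94 = 1.07×10^8 s.
In years: 1.07×10^8 s / (3.156×10^7 s/year) = 3.39 years.

3.4 years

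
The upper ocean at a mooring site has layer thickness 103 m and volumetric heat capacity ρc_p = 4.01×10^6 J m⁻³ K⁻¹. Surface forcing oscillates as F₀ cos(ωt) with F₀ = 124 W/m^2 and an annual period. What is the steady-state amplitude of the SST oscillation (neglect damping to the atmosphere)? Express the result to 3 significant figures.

1.51 K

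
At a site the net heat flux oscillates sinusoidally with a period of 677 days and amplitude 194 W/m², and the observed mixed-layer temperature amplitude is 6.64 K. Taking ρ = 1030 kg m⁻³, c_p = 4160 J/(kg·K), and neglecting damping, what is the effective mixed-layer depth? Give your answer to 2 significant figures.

63 m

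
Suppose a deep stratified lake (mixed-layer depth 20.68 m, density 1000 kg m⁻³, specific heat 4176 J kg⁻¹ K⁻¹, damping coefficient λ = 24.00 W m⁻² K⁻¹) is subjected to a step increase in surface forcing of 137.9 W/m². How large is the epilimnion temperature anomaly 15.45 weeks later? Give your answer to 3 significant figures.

Areal heat capacity C = ρ c_p D = 1000 × 4176 × 20.68 = 8.64×10^7 J m⁻² K⁻¹.
τ = C / λ = 8.64×10^7 / 24.00 = 3.60×10^6 s.
Equilibrium anomaly ΔT_eq = F / λ = 137.9 / 24.00 = 5.75 K.
t = 15.45 weeks = 9.34×10^6 s, so t/τ = 2.60.
ΔT(t) = ΔT_eq (1 − e^(−t/τ)) = 5.75 × (1 − e^−2.60) = 5.32 K.

5.32 K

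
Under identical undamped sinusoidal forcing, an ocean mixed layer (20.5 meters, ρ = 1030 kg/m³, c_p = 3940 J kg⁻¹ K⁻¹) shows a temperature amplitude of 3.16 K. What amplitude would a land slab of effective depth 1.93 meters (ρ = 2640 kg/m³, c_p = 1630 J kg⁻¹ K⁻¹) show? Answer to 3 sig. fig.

C_ocean = 8.32×10^7 J/(m²·K); C_land = 8.31×10^6 J/(m²·K).
A ∝ 1/C ⇒ A_land = A_ocean × C_ocean/C_land = 3.16 × 10.0 = 31.7 K.

31.7 K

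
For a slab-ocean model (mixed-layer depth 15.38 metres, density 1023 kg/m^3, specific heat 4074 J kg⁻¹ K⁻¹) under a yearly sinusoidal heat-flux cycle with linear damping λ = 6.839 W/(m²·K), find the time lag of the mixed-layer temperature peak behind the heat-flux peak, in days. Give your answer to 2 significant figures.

Areal heat capacity C = ρ c_p D = 1023 × 4074 × 15.38 = 6.41×10^7 J/(m²·K).
ω = 2π / 3.15×10^7 s = 1.99×10^-7 s⁻¹.
Phase lag φ = arctan(Cω/λ) = arctan(12.8/6.839) = 1.08 rad.
Time lag = φ / ω = 1.08 / 1.99×10^-7 = 5.42×10^6 s = 62.7 days.

63 days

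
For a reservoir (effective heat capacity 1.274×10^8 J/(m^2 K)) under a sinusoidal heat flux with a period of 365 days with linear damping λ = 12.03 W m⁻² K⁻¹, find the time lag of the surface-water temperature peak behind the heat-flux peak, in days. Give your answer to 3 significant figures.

65.5 days

Areal heat capacity C = 1.274×10^8 J/(m^2 K) (given).
ω = 2π / 3.15×10^7 s = 1.99×10^-7 s⁻¹.
Phase lag φ = arctan(Cω/λ) = arctan(25.4/12.03) = 1.13 rad.
Time lag = φ / ω = 1.13 / 1.99×10^-7 = 5.66×10^6 s = 65.5 days.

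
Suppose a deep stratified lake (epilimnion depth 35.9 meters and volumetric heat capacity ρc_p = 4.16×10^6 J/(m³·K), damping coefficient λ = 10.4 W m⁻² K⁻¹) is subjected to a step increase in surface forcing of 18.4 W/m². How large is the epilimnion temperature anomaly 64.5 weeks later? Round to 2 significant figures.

Areal heat capacity C = ρc_p × D = 4.16×10^6 × 35.9 = 1.49×10^8 J/(m²·K).
τ = C / λ = 1.49×10^8 / 10.4 = 1.44×10^7 s.
Equilibrium anomaly ΔT_eq = F / λ = 18.4 / 10.4 = 1.77 K.
t = 64.5 weeks = 3.90×10^7 s, so t/τ = 2.72.
ΔT(t) = ΔT_eq (1 − e^(−t/τ)) = 1.77 × (1 − e^−2.72) = 1.65 K.

1.7 K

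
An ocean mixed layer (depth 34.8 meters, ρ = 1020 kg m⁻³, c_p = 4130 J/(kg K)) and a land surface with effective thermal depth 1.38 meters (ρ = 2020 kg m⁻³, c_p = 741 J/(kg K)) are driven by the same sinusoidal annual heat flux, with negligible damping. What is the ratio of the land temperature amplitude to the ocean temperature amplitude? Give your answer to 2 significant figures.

71

C_ocean = 1020 × 4130 × 34.8 = 1.47×10^8 J/(m²·K).
C_land = 2020 × 741 × 1.38 = 2.07×10^6 J/(m²·K).
Undamped amplitude ∝ 1/C, so A_land/A_ocean = C_ocean/C_land = 71.0.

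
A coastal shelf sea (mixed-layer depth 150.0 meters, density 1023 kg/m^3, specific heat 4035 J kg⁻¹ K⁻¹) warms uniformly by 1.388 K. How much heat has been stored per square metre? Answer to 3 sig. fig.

Areal heat capacity C = ρ c_p D = 1023 × 4035 × 150.0 = 6.19×10^8 J/(m²·K).
ΔQ = C ΔT = 6.19×10^8 × 1.388 = 8.59×10^8 J/m².

8.59×10^8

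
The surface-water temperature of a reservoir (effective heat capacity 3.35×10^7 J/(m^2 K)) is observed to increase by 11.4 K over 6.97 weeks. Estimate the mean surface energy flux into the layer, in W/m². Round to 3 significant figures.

90.6

Areal heat capacity C = 3.35×10^7 J/(m^2 K) (given).
Required heat per unit area: Q = C ΔT = 3.35×10^7 × 11.4 = 3.82×10^8 J/m².
Flux F = Q / Δt = 3.82×10^8 / 4.22×10^6 s = 90.6 W/m².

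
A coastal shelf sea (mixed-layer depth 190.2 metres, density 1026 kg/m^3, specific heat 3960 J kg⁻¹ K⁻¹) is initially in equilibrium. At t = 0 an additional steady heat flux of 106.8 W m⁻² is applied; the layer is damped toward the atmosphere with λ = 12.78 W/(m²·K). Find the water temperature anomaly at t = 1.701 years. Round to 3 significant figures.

4.92 K

Areal heat capacity C = ρ c_p D = 1026 × 3960 × 190.2 = 7.73×10^8 J m⁻² K⁻¹.
τ = C / λ = 7.73×10^8 / 12.78 = 6.05×10^7 s.
Equilibrium anomaly ΔT_eq = F / λ = 106.8 / 12.78 = 8.36 K.
t = 1.701 years = 5.37×10^7 s, so t/τ = 0.888.
ΔT(t) = ΔT_eq (1 − e^(−t/τ)) = 8.36 × (1 − e^−0.888) = 4.92 K.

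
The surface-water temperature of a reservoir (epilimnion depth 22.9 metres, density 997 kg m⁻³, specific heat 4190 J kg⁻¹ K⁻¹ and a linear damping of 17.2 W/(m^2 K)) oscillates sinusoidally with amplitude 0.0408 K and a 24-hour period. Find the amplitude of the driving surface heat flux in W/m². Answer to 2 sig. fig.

Areal heat capacity C = ρ c_p D = 997 × 4190 × 22.9 = 9.57×10^7 J m⁻² K⁻¹.
ω = 2π / 86400 s = 7.27×10^-5 s⁻¹.
√((Cω)² + λ²) = √((6960)² + 17.2²) = 6960 W/(m²·K).
F₀ = A × √((Cω)²+λ²) = 0.0408 × 6960 = 284 W/m².

280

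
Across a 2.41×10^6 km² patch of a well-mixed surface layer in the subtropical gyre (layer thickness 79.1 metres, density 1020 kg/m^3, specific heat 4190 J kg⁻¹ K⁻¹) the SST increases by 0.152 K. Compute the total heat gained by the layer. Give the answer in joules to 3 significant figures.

1.24×10^20 J

Areal heat capacity C = ρ c_p D = 1020 × 4190 × 79.1 = 3.38×10^8 J/(m²·K).
Heat per unit area: q = C ΔT = 3.38×10^8 × 0.152 = 5.14×10^7 J/m².
Total heat: Q = q × A = 5.14×10^7 × (2.41×10^6 × 10⁶ m²) = 1.24×10^20 J.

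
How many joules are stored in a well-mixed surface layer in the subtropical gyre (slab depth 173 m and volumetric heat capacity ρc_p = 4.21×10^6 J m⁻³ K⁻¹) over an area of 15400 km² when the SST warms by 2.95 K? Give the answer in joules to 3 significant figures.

Areal heat capacity C = ρc_p × D = 4.21×10^6 × 173 = 7.28×10^8 J m⁻² K⁻¹.
Heat per unit area: q = C ΔT = 7.28×10^8 × 2.95 = 2.15×10^9 J/m².
Total heat: Q = q × A = 2.15×10^9 × (15400 × 10⁶ m²) = 3.31×10^19 J.

3.31×10^19 J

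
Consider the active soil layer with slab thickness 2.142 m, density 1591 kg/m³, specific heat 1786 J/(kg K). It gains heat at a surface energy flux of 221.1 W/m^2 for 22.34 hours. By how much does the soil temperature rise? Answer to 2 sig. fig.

Areal heat capacity C = ρ c_p D = 1591 × 1786 × 2.142 = 6.09×10^6 J/(m²·K).
Net heat input Q = F Δt = 221.1 × (22.34 hours × 3600 s/hour) = 1.78×10^7 J/m².
ΔT = Q / C = 1.78×10^7 / 6.09×10^6 = 2.92 K.

2.9 K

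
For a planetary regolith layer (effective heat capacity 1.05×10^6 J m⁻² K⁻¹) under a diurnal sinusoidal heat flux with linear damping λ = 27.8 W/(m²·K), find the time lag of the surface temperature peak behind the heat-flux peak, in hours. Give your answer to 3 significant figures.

Areal heat capacity C = 1.05×10^6 J m⁻² K⁻¹ (given).
ω = 2π / 86400 s = 7.27×10^-5 s⁻¹.
Phase lag φ = arctan(Cω/λ) = arctan(76.4/27.8) = 1.22 rad.
Time lag = φ / ω = 1.22 / 7.27×10^-5 = 16800 s = 4.67 hours.

4.67 hours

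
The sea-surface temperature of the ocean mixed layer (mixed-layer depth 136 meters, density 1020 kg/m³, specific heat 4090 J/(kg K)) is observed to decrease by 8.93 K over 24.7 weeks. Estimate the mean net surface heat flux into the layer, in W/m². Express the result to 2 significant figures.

-340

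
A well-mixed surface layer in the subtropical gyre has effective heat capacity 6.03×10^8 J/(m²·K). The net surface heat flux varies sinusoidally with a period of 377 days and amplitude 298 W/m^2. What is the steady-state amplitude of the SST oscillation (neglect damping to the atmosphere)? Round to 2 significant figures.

2.6 K

Areal heat capacity C = 6.03×10^8 J/(m²·K) (given).
Angular frequency ω = 2π / T = 2π / 3.26×10^7 s = 1.93×10^-7 s⁻¹.
Cω = 6.03×10^8 × 1.93×10^-7 = 116 W/(m²·K).
Amplitude A = F₀ / (Cω) = 298 / 116 = 2.56 K.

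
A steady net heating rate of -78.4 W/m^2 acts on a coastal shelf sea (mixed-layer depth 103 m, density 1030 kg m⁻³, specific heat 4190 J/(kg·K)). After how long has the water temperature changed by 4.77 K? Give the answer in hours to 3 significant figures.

7510 hours

Areal heat capacity C = ρ c_p D = 1030 × 4190 × 103 = 4.45×10^8 J m⁻² K⁻¹.
Time required: Δt = C ΔT / F = 4.45×10^8 × -4.77 / -78.4 = 2.70×10^7 s.
In hours: 2.70×10^7 s / (3600 s/hour) = 7510 hours.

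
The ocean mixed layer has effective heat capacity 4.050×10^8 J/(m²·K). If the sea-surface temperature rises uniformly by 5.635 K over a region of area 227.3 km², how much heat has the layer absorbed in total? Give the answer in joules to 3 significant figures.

5.19×10^17 J

Areal heat capacity C = 4.050×10^8 J/(m²·K) (given).
Heat per unit area: q = C ΔT = 4.05×10^8 × 5.635 = 2.28×10^9 J/m².
Total heat: Q = q × A = 2.28×10^9 × (227.3 × 10⁶ m²) = 5.19×10^17 J.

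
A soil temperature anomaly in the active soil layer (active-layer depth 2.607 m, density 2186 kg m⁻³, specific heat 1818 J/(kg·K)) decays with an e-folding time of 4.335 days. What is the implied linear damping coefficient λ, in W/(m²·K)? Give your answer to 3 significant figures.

Areal heat capacity C = ρ c_p D = 2186 × 1818 × 2.607 = 1.04×10^7 J/(m²·K).
τ = 4.335 days = 3.75×10^5 s.
λ = C / τ = 1.04×10^7 / 3.75×10^5 = 27.7 W/(m²·K).

27.7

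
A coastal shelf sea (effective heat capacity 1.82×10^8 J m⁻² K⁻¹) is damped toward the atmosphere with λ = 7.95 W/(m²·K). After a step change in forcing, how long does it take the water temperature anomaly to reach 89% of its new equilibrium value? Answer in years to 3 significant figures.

1.60 years

Areal heat capacity C = 1.82×10^8 J m⁻² K⁻¹ (given).
τ = C / λ = 1.82×10^8 / 7.95 = 2.29×10^7 s.
Fraction reached: 1 − e^(−t/τ) = 0.89 ⇒ t = −τ ln(1 − 0.89) = τ × 2.21.
t = 5.05×10^7 s = 1.60 years.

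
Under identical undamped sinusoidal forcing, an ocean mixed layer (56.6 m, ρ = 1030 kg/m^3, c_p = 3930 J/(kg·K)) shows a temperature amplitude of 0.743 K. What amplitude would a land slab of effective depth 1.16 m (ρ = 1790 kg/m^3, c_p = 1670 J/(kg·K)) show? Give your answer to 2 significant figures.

C_ocean = 2.29×10^8 J/(m²·K); C_land = 3.47×10^6 J/(m²·K).
A ∝ 1/C ⇒ A_land = A_ocean × C_ocean/C_land = 0.743 × 66.1 = 49.1 K.

49 K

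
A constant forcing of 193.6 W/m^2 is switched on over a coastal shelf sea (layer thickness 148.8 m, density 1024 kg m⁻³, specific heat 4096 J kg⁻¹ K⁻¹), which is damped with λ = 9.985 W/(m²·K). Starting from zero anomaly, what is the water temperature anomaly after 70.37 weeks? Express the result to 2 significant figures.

9.6 K

Areal heat capacity C = ρ c_p D = 1024 × 4096 × 148.8 = 6.24×10^8 J m⁻² K⁻¹.
τ = C / λ = 6.24×10^8 / 9.985 = 6.25×10^7 s.
Equilibrium anomaly ΔT_eq = F / λ = 193.6 / 9.985 = 19.4 K.
t = 70.37 weeks = 4.26×10^7 s, so t/τ = 0.681.
ΔT(t) = ΔT_eq (1 − e^(−t/τ)) = 19.4 × (1 − e^−0.681) = 9.58 K.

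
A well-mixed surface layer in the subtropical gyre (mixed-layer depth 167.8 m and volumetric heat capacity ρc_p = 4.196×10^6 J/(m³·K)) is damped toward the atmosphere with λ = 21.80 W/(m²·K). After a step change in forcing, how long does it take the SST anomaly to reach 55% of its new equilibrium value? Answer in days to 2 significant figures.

300 days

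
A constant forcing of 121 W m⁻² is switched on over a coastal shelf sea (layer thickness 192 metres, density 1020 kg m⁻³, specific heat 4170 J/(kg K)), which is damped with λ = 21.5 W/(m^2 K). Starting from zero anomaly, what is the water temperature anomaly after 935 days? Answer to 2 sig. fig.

Areal heat capacity C = ρ c_p D = 1020 × 4170 × 192 = 8.17×10^8 J/(m^2 K).
τ = C / λ = 8.17×10^8 / 21.5 = 3.80×10^7 s.
Equilibrium anomaly ΔT_eq = F / λ = 121 / 21.5 = 5.63 K.
t = 935 days = 8.08×10^7 s, so t/τ = 2.13.
ΔT(t) = ΔT_eq (1 − e^(−t/τ)) = 5.63 × (1 − e^−2.13) = 4.96 K.

5.0 K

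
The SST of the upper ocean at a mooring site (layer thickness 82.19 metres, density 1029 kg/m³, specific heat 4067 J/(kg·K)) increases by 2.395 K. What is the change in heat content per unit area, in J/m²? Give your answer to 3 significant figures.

8.24×10^8

Areal heat capacity C = ρ c_p D = 1029 × 4067 × 82.19 = 3.44×10^8 J/(m²·K).
ΔQ = C ΔT = 3.44×10^8 × 2.395 = 8.24×10^8 J/m².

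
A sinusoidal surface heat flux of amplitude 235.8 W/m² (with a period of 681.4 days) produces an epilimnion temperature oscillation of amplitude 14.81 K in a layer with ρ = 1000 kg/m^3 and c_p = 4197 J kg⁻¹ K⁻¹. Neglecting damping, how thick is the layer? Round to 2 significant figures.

36 m

ω = 2π / 5.89×10^7 s = 1.07×10^-7 s⁻¹.
Required C = F₀ / (A ω) = 235.8 / (14.81 × 1.07×10^-7) = 1.49×10^8 J/(m²·K).
D = C / (ρ c_p) = 1.49×10^8 / (1000 × 4197) = 35.5 m.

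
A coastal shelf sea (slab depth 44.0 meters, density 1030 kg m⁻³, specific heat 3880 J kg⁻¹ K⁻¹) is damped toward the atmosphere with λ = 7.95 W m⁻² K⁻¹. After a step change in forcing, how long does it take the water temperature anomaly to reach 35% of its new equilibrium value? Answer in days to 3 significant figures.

110 days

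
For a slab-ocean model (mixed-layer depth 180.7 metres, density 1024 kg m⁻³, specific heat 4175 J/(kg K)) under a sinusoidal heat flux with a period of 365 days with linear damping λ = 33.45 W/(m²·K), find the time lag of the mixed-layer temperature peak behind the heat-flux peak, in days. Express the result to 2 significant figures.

79 days

Areal heat capacity C = ρ c_p D = 1024 × 4175 × 180.7 = 7.73×10^8 J/(m²·K).
ω = 2π / 3.15×10^7 s = 1.99×10^-7 s⁻¹.
Phase lag φ = arctan(Cω/λ) = arctan(154/33.45) = 1.36 rad.
Time lag = φ / ω = 1.36 / 1.99×10^-7 = 6.81×10^6 s = 78.8 days.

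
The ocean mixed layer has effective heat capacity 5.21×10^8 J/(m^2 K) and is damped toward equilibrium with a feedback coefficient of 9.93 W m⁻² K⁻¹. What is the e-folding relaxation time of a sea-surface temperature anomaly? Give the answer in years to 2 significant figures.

1.7 years

Areal heat capacity C = 5.21×10^8 J/(m^2 K) (given).
Relaxation time τ = C / λ = 5.21×10^8 / 9.93 = 5.25×10^7 s.
In years: 5.25×10^7 s / (3.156×10^7 s/year) = 1.66 years.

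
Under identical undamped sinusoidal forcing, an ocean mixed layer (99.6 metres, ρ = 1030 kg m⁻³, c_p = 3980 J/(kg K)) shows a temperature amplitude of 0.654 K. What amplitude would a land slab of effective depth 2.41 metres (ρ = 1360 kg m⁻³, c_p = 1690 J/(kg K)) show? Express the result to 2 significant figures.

48 K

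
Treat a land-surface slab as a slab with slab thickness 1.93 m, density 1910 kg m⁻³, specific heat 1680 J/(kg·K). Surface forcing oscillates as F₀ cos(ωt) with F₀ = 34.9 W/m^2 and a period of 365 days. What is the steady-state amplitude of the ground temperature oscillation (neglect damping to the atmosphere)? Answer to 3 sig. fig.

28.3 K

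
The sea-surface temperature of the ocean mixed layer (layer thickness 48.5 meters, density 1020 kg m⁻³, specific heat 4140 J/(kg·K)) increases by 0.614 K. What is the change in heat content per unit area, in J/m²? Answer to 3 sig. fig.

Areal heat capacity C = ρ c_p D = 1020 × 4140 × 48.5 = 2.05×10^8 J/(m^2 K).
ΔQ = C ΔT = 2.05×10^8 × 0.614 = 1.26×10^8 J/m².

1.26×10^8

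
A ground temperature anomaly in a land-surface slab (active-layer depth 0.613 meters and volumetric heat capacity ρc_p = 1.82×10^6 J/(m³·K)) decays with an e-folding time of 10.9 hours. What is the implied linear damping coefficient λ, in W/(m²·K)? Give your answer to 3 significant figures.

Areal heat capacity C = ρc_p × D = 1.82×10^6 × 0.613 = 1.12×10^6 J/(m^2 K).
τ = 10.9 hours = 39200 s.
λ = C / τ = 1.12×10^6 / 39200 = 28.4 W/(m²·K).

28.4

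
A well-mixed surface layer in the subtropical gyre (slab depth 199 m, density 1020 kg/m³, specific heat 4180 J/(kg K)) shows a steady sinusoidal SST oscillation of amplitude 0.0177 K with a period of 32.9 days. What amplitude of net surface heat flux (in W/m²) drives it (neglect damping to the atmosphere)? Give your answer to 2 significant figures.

33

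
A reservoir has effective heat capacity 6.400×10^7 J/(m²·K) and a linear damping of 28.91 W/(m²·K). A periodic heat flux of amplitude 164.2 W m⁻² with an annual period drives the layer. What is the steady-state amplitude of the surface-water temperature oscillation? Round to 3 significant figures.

Areal heat capacity C = 6.400×10^7 J/(m²·K) (given).
Angular frequency ω = 2π / T = 2π / 3.15×10^7 s = 1.99×10^-7 s⁻¹.
√((Cω)² + λ²) = √((12.8)² + 28.91²) = 31.6 W/(m²·K).
Amplitude A = F₀ / √((Cω)²+λ²) = 164.2 / 31.6 = 5.20 K.

5.20 K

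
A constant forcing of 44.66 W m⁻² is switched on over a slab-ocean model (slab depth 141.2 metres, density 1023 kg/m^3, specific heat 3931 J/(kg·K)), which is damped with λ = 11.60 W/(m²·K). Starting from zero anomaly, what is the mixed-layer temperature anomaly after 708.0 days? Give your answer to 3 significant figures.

Areal heat capacity C = ρ c_p D = 1023 × 3931 × 141.2 = 5.68×10^8 J/(m^2 K).
τ = C / λ = 5.68×10^8 / 11.60 = 4.90×10^7 s.
Equilibrium anomaly ΔT_eq = F / λ = 44.66 / 11.60 = 3.85 K.
t = 708.0 days = 6.12×10^7 s, so t/τ = 1.25.
ΔT(t) = ΔT_eq (1 − e^(−t/τ)) = 3.85 × (1 − e^−1.25) = 2.75 K.

2.75 K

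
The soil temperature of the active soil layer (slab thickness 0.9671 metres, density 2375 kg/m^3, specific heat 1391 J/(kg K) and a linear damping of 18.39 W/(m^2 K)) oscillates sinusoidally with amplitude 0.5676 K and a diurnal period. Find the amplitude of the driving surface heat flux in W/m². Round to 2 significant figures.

130

Areal heat capacity C = ρ c_p D = 2375 × 1391 × 0.9671 = 3.19×10^6 J m⁻² K⁻¹.
ω = 2π / 86400 s = 7.27×10^-5 s⁻¹.
√((Cω)² + λ²) = √((232)² + 18.39²) = 233 W/(m²·K).
F₀ = A × √((Cω)²+λ²) = 0.5676 × 233 = 132 W/m².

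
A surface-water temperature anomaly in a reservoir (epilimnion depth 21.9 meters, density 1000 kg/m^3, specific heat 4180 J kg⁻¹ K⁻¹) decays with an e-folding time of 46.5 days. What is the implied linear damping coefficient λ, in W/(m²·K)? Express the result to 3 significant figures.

22.8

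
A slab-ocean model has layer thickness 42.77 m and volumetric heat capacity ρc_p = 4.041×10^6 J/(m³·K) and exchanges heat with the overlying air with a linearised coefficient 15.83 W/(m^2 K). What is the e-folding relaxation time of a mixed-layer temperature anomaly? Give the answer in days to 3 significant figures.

Areal heat capacity C = ρc_p × D = 4.041×10^6 × 42.77 = 1.73×10^8 J/(m^2 K).
Relaxation time τ = C / λ = 1.73×10^8 / 15.83 = 1.09×10^7 s.
In days: 1.09×10^7 s / (86400 s/day) = 126 days.

126 days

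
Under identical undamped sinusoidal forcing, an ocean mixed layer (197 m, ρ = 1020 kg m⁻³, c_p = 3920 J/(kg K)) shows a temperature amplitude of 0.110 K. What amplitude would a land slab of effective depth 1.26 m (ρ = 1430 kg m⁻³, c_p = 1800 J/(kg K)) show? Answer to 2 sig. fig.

27 K

C_ocean = 7.88×10^8 J/(m²·K); C_land = 3.24×10^6 J/(m²·K).
A ∝ 1/C ⇒ A_land = A_ocean × C_ocean/C_land = 0.110 × 243 = 26.7 K.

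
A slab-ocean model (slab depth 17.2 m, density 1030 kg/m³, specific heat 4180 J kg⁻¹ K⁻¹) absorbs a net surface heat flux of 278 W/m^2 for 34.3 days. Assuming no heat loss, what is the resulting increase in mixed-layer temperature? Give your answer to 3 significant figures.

11.1 K

Areal heat capacity C = ρ c_p D = 1030 × 4180 × 17.2 = 7.41×10^7 J m⁻² K⁻¹.
Net heat input Q = F Δt = 278 × (34.3 days × 86400 s/day) = 8.24×10^8 J/m².
ΔT = Q / C = 8.24×10^8 / 7.41×10^7 = 11.1 K.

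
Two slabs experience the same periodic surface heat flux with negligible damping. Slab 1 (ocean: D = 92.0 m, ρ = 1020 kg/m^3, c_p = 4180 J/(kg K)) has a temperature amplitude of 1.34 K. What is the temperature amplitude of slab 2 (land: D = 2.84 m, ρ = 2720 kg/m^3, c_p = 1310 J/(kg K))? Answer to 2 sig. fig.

C_ocean = 3.92×10^8 J/(m²·K); C_land = 1.01×10^7 J/(m²·K).
A ∝ 1/C ⇒ A_land = A_ocean × C_ocean/C_land = 1.34 × 38.8 = 51.9 K.

52 K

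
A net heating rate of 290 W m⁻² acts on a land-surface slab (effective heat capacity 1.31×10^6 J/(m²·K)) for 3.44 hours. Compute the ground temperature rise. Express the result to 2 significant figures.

2.7 K

Areal heat capacity C = 1.31×10^6 J/(m²·K) (given).
Net heat input Q = F Δt = 290 × (3.44 hours × 3600 s/hour) = 3.59×10^6 J/m².
ΔT = Q / C = 3.59×10^6 / 1.31×10^6 = 2.74 K.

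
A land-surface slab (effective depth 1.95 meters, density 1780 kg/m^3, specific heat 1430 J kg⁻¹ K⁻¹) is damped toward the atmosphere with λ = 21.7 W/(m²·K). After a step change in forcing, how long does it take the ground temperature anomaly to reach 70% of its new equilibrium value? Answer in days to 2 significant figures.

3.2 days

Areal heat capacity C = ρ c_p D = 1780 × 1430 × 1.95 = 4.96×10^6 J/(m^2 K).
τ = C / λ = 4.96×10^6 / 21.7 = 2.29×10^5 s.
Fraction reached: 1 − e^(−t/τ) = 0.70 ⇒ t = −τ ln(1 − 0.70) = τ × 1.20.
t = 2.75×10^5 s = 3.19 days.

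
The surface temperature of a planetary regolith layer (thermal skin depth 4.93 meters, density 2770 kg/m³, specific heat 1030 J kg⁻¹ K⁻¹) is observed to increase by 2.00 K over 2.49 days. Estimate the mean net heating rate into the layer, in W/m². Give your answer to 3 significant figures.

131

Areal heat capacity C = ρ c_p D = 2770 × 1030 × 4.93 = 1.41×10^7 J/(m^2 K).
Required heat per unit area: Q = C ΔT = 1.41×10^7 × 2.00 = 2.81×10^7 J/m².
Flux F = Q / Δt = 2.81×10^7 / 2.15×10^5 s = 131 W/m².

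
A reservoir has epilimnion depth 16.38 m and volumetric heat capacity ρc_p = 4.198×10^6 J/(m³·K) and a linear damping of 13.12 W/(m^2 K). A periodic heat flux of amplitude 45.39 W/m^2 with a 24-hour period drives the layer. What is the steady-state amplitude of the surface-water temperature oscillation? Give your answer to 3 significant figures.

Areal heat capacity C = ρc_p × D = 4.198×10^6 × 16.38 = 6.88×10^7 J m⁻² K⁻¹.
Angular frequency ω = 2π / T = 2π / 86400 s = 7.27×10^-5 s⁻¹.
√((Cω)² + λ²) = √((5000)² + 13.12²) = 5000 W/(m²·K).
Amplitude A = F₀ / √((Cω)²+λ²) = 45.39 / 5000 = 0.00908 K.

0.00908 K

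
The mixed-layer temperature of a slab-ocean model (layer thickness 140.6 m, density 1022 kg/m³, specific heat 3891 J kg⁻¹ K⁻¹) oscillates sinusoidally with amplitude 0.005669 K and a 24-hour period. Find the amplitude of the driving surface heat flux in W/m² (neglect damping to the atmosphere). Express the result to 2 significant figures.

230

Areal heat capacity C = ρ c_p D = 1022 × 3891 × 140.6 = 5.59×10^8 J/(m²·K).
ω = 2π / 86400 s = 7.27×10^-5 s⁻¹.
Cω = 5.59×10^8 × 7.27×10^-5 = 40700 W/(m²·K).
F₀ = A × Cω = 0.005669 × 40700 = 230 W/m².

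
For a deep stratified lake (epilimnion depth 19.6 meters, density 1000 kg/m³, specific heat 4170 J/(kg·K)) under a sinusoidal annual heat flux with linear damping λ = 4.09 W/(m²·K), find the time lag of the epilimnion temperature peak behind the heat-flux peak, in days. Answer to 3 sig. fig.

77.0 days

Areal heat capacity C = ρ c_p D = 1000 × 4170 × 19.6 = 8.17×10^7 J/(m^2 K).
ω = 2π / 3.15×10^7 s = 1.99×10^-7 s⁻¹.
Phase lag φ = arctan(Cω/λ) = arctan(16.3/4.09) = 1.32 rad.
Time lag = φ / ω = 1.32 / 1.99×10^-7 = 6.65×10^6 s = 77.0 days.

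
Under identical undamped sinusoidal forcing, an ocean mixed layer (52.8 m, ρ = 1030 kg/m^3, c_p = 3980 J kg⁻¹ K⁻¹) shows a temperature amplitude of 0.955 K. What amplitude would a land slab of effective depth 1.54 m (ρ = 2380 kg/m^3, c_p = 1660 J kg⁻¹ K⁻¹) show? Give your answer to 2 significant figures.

34 K

C_ocean = 2.16×10^8 J/(m²·K); C_land = 6.08×10^6 J/(m²·K).
A ∝ 1/C ⇒ A_land = A_ocean × C_ocean/C_land = 0.955 × 35.6 = 34.0 K.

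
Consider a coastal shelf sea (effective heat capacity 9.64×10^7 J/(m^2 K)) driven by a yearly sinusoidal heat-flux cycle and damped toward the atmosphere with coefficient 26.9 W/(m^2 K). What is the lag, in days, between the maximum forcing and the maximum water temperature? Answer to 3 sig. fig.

Areal heat capacity C = 9.64×10^7 J/(m^2 K) (given).
ω = 2π / 3.15×10^7 s = 1.99×10^-7 s⁻¹.
Phase lag φ = arctan(Cω/λ) = arctan(19.2/26.9) = 0.620 rad.
Time lag = φ / ω = 0.620 / 1.99×10^-7 = 3.11×10^6 s = 36.0 days.

36.0 days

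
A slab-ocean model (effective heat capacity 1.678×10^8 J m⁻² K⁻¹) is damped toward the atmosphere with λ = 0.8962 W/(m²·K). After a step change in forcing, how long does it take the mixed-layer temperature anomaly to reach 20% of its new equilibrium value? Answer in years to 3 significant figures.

1.32 years

Areal heat capacity C = 1.678×10^8 J m⁻² K⁻¹ (given).
τ = C / λ = 1.68×10^8 / 0.8962 = 1.87×10^8 s.
Fraction reached: 1 − e^(−t/τ) = 0.20 ⇒ t = −τ ln(1 − 0.20) = τ × 0.223.
t = 4.18×10^7 s = 1.32 years.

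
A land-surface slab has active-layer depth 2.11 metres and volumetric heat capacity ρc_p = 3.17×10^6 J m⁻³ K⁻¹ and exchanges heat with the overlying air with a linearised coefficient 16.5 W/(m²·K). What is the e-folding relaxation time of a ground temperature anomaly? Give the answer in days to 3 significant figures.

4.69 days

Areal heat capacity C = ρc_p × D = 3.17×10^6 × 2.11 = 6.69×10^6 J m⁻² K⁻¹.
Relaxation time τ = C / λ = 6.69×10^6 / 16.5 = 4.05×10^5 s.
In days: 4.05×10^5 s / (86400 s/day) = 4.69 days.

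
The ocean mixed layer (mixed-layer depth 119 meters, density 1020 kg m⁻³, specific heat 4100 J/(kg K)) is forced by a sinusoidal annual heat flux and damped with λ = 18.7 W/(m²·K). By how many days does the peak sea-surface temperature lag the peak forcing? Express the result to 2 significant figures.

Areal heat capacity C = ρ c_p D = 1020 × 4100 × 119 = 4.98×10^8 J m⁻² K⁻¹.
ω = 2π / 3.15×10^7 s = 1.99×10^-7 s⁻¹.
Phase lag φ = arctan(Cω/λ) = arctan(99.2/18.7) = 1.38 rad.
Time lag = φ / ω = 1.38 / 1.99×10^-7 = 6.95×10^6 s = 80.4 days.

80 days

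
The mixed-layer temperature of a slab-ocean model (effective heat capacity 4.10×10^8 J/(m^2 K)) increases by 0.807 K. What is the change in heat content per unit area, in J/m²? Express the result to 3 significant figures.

Areal heat capacity C = 4.10×10^8 J/(m^2 K) (given).
ΔQ = C ΔT = 4.10×10^8 × 0.807 = 3.31×10^8 J/m².

3.31×10^8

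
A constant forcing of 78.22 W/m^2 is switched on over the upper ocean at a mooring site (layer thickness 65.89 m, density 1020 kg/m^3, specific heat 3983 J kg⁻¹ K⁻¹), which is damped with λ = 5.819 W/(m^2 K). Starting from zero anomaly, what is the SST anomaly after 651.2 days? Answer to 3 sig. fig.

Areal heat capacity C = ρ c_p D = 1020 × 3983 × 65.89 = 2.68×10^8 J/(m^2 K).
τ = C / λ = 2.68×10^8 / 5.819 = 4.60×10^7 s.
Equilibrium anomaly ΔT_eq = F / λ = 78.22 / 5.819 = 13.4 K.
t = 651.2 days = 5.63×10^7 s, so t/τ = 1.22.
ΔT(t) = ΔT_eq (1 − e^(−t/τ)) = 13.4 × (1 − e^−1.22) = 9.49 K.

9.49 K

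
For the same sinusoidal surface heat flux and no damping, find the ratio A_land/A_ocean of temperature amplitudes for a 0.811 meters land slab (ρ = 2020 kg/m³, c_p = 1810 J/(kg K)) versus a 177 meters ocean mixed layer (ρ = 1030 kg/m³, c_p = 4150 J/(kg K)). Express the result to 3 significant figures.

255

C_ocean = 1030 × 4150 × 177 = 7.57×10^8 J/(m²·K).
C_land = 2020 × 1810 × 0.811 = 2.97×10^6 J/(m²·K).
Undamped amplitude ∝ 1/C, so A_land/A_ocean = C_ocean/C_land = 255.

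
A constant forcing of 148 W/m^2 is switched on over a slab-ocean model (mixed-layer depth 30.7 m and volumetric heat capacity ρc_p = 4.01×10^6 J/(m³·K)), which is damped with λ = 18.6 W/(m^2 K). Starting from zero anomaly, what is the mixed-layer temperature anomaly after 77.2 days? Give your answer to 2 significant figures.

Areal heat capacity C = ρc_p × D = 4.01×10^6 × 30.7 = 1.23×10^8 J/(m^2 K).
τ = C / λ = 1.23×10^8 / 18.6 = 6.62×10^6 s.
Equilibrium anomaly ΔT_eq = F / λ = 148 / 18.6 = 7.96 K.
t = 77.2 days = 6.67×10^6 s, so t/τ = 1.01.
ΔT(t) = ΔT_eq (1 − e^(−t/τ)) = 7.96 × (1 − e^−1.01) = 5.05 K.

5.1 K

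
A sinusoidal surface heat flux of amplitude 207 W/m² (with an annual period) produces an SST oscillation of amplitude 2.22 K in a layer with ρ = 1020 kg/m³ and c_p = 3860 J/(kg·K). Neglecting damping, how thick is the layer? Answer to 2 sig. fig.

ω = 2π / 3.15×10^7 s = 1.99×10^-7 s⁻¹.
Required C = F₀ / (A ω) = 207 / (2.22 × 1.99×10^-7) = 4.68×10^8 J/(m²·K).
D = C / (ρ c_p) = 4.68×10^8 / (1020 × 3860) = 119 m.

120 m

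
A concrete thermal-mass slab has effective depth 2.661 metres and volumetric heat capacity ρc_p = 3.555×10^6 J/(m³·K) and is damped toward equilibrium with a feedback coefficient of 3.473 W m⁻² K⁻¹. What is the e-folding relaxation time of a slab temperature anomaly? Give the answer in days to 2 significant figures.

32 days

Areal heat capacity C = ρc_p × D = 3.555×10^6 × 2.661 = 9.46×10^6 J m⁻² K⁻¹.
Relaxation time τ = C / λ = 9.46×10^6 / 3.473 = 2.72×10^6 s.
In days: 2.72×10^6 s / (86400 s/day) = 31.5 days.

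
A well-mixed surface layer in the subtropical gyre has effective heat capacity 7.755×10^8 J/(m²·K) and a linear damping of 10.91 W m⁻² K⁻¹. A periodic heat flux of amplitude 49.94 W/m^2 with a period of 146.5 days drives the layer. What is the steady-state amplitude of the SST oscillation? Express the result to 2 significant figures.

0.13 K

Areal heat capacity C = 7.755×10^8 J/(m²·K) (given).
Angular frequency ω = 2π / T = 2π / 1.27×10^7 s = 4.96×10^-7 s⁻¹.
√((Cω)² + λ²) = √((385)² + 10.91²) = 385 W/(m²·K).
Amplitude A = F₀ / √((Cω)²+λ²) = 49.94 / 385 = 0.130 K.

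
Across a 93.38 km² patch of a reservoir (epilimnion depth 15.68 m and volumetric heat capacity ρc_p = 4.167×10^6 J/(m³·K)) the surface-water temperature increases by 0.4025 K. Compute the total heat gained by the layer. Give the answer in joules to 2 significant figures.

2.5×10^15 J

Areal heat capacity C = ρc_p × D = 4.167×10^6 × 15.68 = 6.53×10^7 J/(m^2 K).
Heat per unit area: q = C ΔT = 6.53×10^7 × 0.4025 = 2.63×10^7 J/m².
Total heat: Q = q × A = 2.63×10^7 × (93.38 × 10⁶ m²) = 2.46×10^15 J.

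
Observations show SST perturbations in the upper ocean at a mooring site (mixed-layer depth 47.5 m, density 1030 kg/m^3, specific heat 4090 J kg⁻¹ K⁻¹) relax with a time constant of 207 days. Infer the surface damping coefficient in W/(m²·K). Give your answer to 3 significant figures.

Areal heat capacity C = ρ c_p D = 1030 × 4090 × 47.5 = 2.00×10^8 J m⁻² K⁻¹.
τ = 207 days = 1.79×10^7 s.
λ = C / τ = 2.00×10^8 / 1.79×10^7 = 11.2 W/(m²·K).

11.2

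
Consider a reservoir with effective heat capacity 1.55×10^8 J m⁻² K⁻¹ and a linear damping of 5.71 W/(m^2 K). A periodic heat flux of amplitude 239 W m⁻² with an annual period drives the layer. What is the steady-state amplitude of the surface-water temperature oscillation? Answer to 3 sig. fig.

Areal heat capacity C = 1.55×10^8 J m⁻² K⁻¹ (given).
Angular frequency ω = 2π / T = 2π / 3.15×10^7 s = 1.99×10^-7 s⁻¹.
√((Cω)² + λ²) = √((30.9)² + 5.71²) = 31.4 W/(m²·K).
Amplitude A = F₀ / √((Cω)²+λ²) = 239 / 31.4 = 7.61 K.

7.61 K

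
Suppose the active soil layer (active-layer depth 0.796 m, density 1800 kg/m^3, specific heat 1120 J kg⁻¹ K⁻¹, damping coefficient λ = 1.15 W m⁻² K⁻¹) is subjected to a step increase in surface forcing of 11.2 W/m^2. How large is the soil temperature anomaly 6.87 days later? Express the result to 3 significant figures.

Areal heat capacity C = ρ c_p D = 1800 × 1120 × 0.796 = 1.60×10^6 J/(m²·K).
τ = C / λ = 1.60×10^6 / 1.15 = 1.40×10^6 s.
Equilibrium anomaly ΔT_eq = F / λ = 11.2 / 1.15 = 9.74 K.
t = 6.87 days = 5.94×10^5 s, so t/τ = 0.425.
ΔT(t) = ΔT_eq (1 − e^(−t/τ)) = 9.74 × (1 − e^−0.425) = 3.37 K.

3.37 K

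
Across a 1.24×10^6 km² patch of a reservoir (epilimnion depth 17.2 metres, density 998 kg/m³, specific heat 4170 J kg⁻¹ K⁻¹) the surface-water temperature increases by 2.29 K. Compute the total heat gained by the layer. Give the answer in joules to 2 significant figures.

2.0×10^20 J

Areal heat capacity C = ρ c_p D = 998 × 4170 × 17.2 = 7.16×10^7 J/(m²·K).
Heat per unit area: q = C ΔT = 7.16×10^7 × 2.29 = 1.64×10^8 J/m².
Total heat: Q = q × A = 1.64×10^8 × (1.24×10^6 × 10⁶ m²) = 2.03×10^20 J.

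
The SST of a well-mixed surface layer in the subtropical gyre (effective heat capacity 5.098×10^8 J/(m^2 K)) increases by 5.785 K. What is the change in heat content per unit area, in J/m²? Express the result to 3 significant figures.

Areal heat capacity C = 5.098×10^8 J/(m^2 K) (given).
ΔQ = C ΔT = 5.10×10^8 × 5.785 = 2.95×10^9 J/m².

2.95×10^9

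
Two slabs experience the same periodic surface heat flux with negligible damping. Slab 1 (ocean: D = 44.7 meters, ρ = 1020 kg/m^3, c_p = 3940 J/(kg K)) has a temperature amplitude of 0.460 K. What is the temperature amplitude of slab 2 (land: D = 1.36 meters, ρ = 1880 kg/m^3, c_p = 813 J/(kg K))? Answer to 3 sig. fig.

39.8 K

C_ocean = 1.80×10^8 J/(m²·K); C_land = 2.08×10^6 J/(m²·K).
A ∝ 1/C ⇒ A_land = A_ocean × C_ocean/C_land = 0.460 × 86.4 = 39.8 K.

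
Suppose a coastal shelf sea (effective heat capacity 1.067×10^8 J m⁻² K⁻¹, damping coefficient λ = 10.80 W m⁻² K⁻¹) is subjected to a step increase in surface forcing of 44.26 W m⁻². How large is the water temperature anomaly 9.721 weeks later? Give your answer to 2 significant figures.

1.8 K

Areal heat capacity C = 1.067×10^8 J m⁻² K⁻¹ (given).
τ = C / λ = 1.07×10^8 / 10.80 = 9.88×10^6 s.
Equilibrium anomaly ΔT_eq = F / λ = 44.26 / 10.80 = 4.10 K.
t = 9.721 weeks = 5.88×10^6 s, so t/τ = 0.595.
ΔT(t) = ΔT_eq (1 − e^(−t/τ)) = 4.10 × (1 − e^−0.595) = 1.84 K.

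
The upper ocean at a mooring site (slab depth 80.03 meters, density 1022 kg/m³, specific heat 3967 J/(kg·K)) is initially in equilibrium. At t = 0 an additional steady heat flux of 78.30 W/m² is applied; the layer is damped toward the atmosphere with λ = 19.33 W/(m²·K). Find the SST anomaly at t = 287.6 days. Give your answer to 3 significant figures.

Areal heat capacity C = ρ c_p D = 1022 × 3967 × 80.03 = 3.24×10^8 J m⁻² K⁻¹.
τ = C / λ = 3.24×10^8 / 19.33 = 1.68×10^7 s.
Equilibrium anomaly ΔT_eq = F / λ = 78.30 / 19.33 = 4.05 K.
t = 287.6 days = 2.48×10^7 s, so t/τ = 1.48.
ΔT(t) = ΔT_eq (1 − e^(−t/τ)) = 4.05 × (1 − e^−1.48) = 3.13 K.

3.13 K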